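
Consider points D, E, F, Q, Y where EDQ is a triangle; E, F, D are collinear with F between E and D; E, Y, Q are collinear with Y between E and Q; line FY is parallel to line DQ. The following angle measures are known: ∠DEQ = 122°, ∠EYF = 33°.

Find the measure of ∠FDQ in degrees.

∠FDQ = 25°

1. ∠FEY = 122°  [F on ED, Y on EQ]
2. ∠EFY = 25°  [△EFY]
3. ∠DFY = 155°  [linear pair at F on ED]
4. ∠FDQ = 25°  [FY∥DQ, co-interior at D–F]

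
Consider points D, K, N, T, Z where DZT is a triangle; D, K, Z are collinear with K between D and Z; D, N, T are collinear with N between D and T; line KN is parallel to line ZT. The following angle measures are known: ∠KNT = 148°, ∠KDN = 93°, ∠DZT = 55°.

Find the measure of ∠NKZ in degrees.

∠NKZ = 125°

1. ∠DNK = 32°  [linear pair at N on DT]
2. ∠DKN = 55°  [△DKN]
3. ∠NKZ = 125°  [linear pair at K on DZ]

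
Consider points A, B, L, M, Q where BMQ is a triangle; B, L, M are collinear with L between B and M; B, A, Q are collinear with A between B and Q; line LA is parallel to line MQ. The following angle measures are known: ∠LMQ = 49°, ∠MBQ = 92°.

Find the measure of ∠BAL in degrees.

∠BAL = 39°

1. ∠BMQ = 49°  [L on ray MB]
2. ∠BQM = 39°  [△BMQ]
3. ∠BAL = 39°  [LA∥MQ, corresponding at A]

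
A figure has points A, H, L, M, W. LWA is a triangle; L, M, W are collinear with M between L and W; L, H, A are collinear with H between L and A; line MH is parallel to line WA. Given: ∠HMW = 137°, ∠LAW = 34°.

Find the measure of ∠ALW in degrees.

1. ∠HML = 43°  [linear pair at M on LW]
2. ∠LHM = 34°  [MH∥WA, corresponding at H]
3. ∠HLM = 103°  [△LMH]
4. ∠ALW = 103°  [M on LW, H on LA]

∠ALW = 103°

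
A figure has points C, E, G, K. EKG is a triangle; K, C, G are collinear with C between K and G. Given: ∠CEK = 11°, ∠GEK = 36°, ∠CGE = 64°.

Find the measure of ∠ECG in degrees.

1. ∠EGK = 64°  [C on ray GK]
2. ∠EKG = 80°  [△EKG]
3. ∠CKE = 80°  [C on ray KG]
4. ∠ECK = 89°  [△EKC]
5. ∠ECG = 91°  [linear pair at C on KG]

∠ECG = 91°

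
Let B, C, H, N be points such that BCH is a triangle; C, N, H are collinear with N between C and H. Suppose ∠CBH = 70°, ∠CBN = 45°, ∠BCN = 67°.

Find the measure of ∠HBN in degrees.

∠HBN = 25°

1. ∠BNC = 68°  [△BCN]
2. ∠BCH = 67°  [N on ray CH]
3. ∠BNH = 112°  [linear pair at N on CH]
4. ∠BHC = 43°  [△BCH]
5. ∠BHN = 43°  [N on ray HC]
6. ∠HBN = 25°  [△BNH]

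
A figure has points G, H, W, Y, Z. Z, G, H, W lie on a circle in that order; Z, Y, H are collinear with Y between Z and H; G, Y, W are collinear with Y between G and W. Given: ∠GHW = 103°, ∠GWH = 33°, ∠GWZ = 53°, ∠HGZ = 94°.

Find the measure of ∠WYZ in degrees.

∠WYZ = 83°

1. ∠HGW = 44°  [△GHW]
2. ∠HZW = 44°  [same arc HW]
3. ∠WYZ = 83°  [△ZYW]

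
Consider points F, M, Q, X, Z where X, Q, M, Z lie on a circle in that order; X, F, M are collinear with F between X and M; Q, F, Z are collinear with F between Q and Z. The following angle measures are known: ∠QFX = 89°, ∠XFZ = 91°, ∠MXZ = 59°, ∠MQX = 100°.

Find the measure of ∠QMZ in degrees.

1. ∠MFZ = 89°  [vertical angles at F]
2. ∠MQZ = 59°  [same arc MZ]
3. ∠MZX = 80°  [cyclic XQMZ, opposite ∠Q+∠Z]
4. ∠XMZ = 41°  [△XMZ]
5. ∠MZQ = 50°  [△MFZ]
6. ∠QMZ = 71°  [△QMZ]

∠QMZ = 71°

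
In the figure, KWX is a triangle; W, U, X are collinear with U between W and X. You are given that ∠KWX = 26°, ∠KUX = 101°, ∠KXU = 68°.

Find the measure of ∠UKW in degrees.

∠UKW = 75°

1. ∠KWU = 26°  [U on ray WX]
2. ∠KUW = 79°  [linear pair at U on WX]
3. ∠UKW = 75°  [△KWU]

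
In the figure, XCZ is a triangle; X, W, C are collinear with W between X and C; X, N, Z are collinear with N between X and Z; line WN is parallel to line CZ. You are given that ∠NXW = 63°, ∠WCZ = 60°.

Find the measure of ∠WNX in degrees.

∠WNX = 57°

1. ∠CXZ = 63°  [W on XC, N on XZ]
2. ∠XCZ = 60°  [W on ray CX]
3. ∠CZX = 57°  [△XCZ]
4. ∠WNX = 57°  [WN∥CZ, corresponding at N]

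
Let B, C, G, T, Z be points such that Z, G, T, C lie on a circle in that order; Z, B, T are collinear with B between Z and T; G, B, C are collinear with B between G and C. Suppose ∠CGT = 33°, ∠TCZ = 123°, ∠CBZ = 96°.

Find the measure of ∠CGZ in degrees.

1. ∠CZT = 33°  [same arc TC]
2. ∠CTZ = 24°  [△ZTC]
3. ∠CGZ = 24°  [same arc ZC]

∠CGZ = 24°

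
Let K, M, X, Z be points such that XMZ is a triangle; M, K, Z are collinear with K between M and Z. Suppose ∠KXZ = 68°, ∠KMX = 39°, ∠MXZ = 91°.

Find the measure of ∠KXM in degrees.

1. ∠XMZ = 39°  [K on ray MZ]
2. ∠MZX = 50°  [△XMZ]
3. ∠KZX = 50°  [K on ray ZM]
4. ∠XKZ = 62°  [△XKZ]
5. ∠MKX = 118°  [linear pair at K on MZ]
6. ∠KXM = 23°  [△XMK]

∠KXM = 23°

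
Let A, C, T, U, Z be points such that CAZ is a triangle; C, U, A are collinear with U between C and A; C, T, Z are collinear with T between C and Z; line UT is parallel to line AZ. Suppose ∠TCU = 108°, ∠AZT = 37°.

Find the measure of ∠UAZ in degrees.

1. ∠ACZ = 108°  [U on CA, T on CZ]
2. ∠AZC = 37°  [T on ray ZC]
3. ∠CAZ = 35°  [△CAZ]
4. ∠UAZ = 35°  [U on ray AC]

∠UAZ = 35°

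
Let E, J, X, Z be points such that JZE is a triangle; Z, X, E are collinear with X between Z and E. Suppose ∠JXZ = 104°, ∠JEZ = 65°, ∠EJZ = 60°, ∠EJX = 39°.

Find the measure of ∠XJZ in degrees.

∠XJZ = 21°

1. ∠EZJ = 55°  [△JZE]
2. ∠JZX = 55°  [X on ray ZE]
3. ∠XJZ = 21°  [△JZX]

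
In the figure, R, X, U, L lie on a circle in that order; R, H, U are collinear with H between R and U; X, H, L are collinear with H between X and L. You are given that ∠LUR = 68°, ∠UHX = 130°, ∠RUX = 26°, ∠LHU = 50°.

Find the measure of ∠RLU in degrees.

∠RLU = 88°

1. ∠LHR = 130°  [vertical angles at H]
2. ∠RLX = 26°  [same arc RX]
3. ∠LRU = 24°  [△RHL]
4. ∠RLU = 88°  [△RUL]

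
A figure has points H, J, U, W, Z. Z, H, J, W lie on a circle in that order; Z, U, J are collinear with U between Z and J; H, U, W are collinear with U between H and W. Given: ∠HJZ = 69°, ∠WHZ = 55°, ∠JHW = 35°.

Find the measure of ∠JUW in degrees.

∠JUW = 104°

1. ∠HWZ = 69°  [same arc ZH]
2. ∠JZW = 35°  [same arc JW]
3. ∠WUZ = 76°  [△ZUW]
4. ∠JUW = 104°  [linear pair at U on ZJ]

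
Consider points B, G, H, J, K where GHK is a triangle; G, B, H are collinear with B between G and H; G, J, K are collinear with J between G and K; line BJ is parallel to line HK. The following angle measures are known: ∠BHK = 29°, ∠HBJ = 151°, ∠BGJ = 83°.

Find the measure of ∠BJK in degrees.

∠BJK = 112°

1. ∠GBJ = 29°  [linear pair at B on GH]
2. ∠BJG = 68°  [△GBJ]
3. ∠BJK = 112°  [linear pair at J on GK]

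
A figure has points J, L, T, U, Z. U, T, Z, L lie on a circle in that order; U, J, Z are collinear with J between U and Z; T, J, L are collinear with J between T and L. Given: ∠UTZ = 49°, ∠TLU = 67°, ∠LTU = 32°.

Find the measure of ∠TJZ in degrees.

∠TJZ = 96°

1. ∠ULZ = 131°  [cyclic UTZL, opposite ∠T+∠L]
2. ∠TZU = 67°  [same arc UT]
3. ∠LZU = 32°  [same arc UL]
4. ∠LUZ = 17°  [△UZL]
5. ∠LTZ = 17°  [same arc ZL]
6. ∠TJZ = 96°  [△TJZ]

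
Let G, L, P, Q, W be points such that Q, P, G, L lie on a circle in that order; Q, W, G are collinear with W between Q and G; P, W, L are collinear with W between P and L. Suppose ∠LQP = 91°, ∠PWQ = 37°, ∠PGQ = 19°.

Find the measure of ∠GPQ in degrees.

∠GPQ = 88°

1. ∠LGP = 89°  [cyclic QPGL, opposite ∠Q+∠G]
2. ∠GWP = 143°  [linear pair at W on QG]
3. ∠GPL = 18°  [△PWG]
4. ∠GLP = 73°  [△PGL]
5. ∠GQP = 73°  [same arc PG]
6. ∠GPQ = 88°  [△QPG]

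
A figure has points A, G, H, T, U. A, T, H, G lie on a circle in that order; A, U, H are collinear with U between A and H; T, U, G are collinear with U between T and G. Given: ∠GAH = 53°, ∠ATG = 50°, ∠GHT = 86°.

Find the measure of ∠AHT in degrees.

1. ∠GAT = 94°  [cyclic ATHG, opposite ∠A+∠H]
2. ∠AGT = 36°  [△ATG]
3. ∠AHT = 36°  [same arc AT]

∠AHT = 36°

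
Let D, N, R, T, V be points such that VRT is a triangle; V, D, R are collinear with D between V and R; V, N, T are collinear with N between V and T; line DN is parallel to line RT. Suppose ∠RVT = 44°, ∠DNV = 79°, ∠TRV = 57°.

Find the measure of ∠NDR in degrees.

1. ∠DVN = 44°  [D on VR, N on VT]
2. ∠NDV = 57°  [△VDN]
3. ∠NDR = 123°  [linear pair at D on VR]

∠NDR = 123°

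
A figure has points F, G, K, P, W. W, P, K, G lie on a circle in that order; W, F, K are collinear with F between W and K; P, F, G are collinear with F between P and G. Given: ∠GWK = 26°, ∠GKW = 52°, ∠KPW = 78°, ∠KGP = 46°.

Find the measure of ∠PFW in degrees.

∠PFW = 82°

1. ∠GPW = 52°  [same arc WG]
2. ∠KWP = 46°  [same arc PK]
3. ∠PFW = 82°  [△WFP]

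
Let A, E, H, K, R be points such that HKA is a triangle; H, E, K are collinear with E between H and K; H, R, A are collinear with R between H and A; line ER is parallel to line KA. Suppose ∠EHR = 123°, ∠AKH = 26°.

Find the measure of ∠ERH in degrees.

∠ERH = 31°

1. ∠AHK = 123°  [E on HK, R on HA]
2. ∠HAK = 31°  [△HKA]
3. ∠ERH = 31°  [ER∥KA, corresponding at R]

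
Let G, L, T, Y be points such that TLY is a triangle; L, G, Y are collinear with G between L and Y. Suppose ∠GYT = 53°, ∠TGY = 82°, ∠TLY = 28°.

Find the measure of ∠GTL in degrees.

1. ∠LGT = 98°  [linear pair at G on LY]
2. ∠GLT = 28°  [G on ray LY]
3. ∠GTL = 54°  [△TLG]

∠GTL = 54°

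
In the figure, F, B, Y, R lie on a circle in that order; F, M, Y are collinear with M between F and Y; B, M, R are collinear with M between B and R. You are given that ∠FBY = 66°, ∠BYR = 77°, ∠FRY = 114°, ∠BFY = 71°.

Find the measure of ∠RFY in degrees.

∠RFY = 32°

1. ∠BRY = 71°  [same arc BY]
2. ∠RBY = 32°  [△BYR]
3. ∠RFY = 32°  [same arc YR]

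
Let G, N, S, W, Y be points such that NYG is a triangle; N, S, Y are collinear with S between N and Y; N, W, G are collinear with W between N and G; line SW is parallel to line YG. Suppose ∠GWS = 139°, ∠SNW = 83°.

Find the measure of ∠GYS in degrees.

1. ∠NWS = 41°  [linear pair at W on NG]
2. ∠NSW = 56°  [△NSW]
3. ∠WSY = 124°  [linear pair at S on NY]
4. ∠GYS = 56°  [SW∥YG, co-interior at Y–S]

∠GYS = 56°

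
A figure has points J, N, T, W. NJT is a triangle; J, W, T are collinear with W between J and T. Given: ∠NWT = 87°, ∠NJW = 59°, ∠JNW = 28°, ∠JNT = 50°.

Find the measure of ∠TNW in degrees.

1. ∠NJT = 59°  [W on ray JT]
2. ∠JTN = 71°  [△NJT]
3. ∠NTW = 71°  [W on ray TJ]
4. ∠TNW = 22°  [△NWT]

∠TNW = 22°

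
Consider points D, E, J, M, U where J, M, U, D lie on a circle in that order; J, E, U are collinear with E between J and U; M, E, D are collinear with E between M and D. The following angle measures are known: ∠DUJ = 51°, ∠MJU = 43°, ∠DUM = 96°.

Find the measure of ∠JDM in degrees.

∠JDM = 45°

1. ∠DMJ = 51°  [same arc JD]
2. ∠DJM = 84°  [cyclic JMUD, opposite ∠J+∠U]
3. ∠JDM = 45°  [△JMD]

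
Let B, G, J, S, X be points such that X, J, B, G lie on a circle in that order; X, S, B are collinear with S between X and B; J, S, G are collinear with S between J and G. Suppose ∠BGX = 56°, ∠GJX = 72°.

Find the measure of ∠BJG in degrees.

∠BJG = 52°

1. ∠GBX = 72°  [same arc XG]
2. ∠BXG = 52°  [△XBG]
3. ∠BJG = 52°  [same arc BG]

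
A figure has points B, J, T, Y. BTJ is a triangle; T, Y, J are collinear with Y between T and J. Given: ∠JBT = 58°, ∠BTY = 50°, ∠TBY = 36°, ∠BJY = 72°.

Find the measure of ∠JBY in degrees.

∠JBY = 22°

1. ∠BYT = 94°  [△BTY]
2. ∠BYJ = 86°  [linear pair at Y on TJ]
3. ∠JBY = 22°  [△BYJ]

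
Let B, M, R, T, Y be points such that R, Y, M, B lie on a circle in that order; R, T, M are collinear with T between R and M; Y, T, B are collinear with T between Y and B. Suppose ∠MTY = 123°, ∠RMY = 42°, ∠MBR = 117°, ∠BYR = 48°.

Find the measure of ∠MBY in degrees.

∠MBY = 75°

1. ∠BTR = 123°  [vertical angles at T]
2. ∠BMR = 48°  [same arc RB]
3. ∠BTM = 57°  [linear pair at T on RM]
4. ∠MBY = 75°  [△MTB]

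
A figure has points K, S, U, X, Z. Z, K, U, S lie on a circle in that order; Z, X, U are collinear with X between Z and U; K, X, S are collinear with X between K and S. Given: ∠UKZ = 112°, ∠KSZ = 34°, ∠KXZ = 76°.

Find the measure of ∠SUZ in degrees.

∠SUZ = 70°

1. ∠KUZ = 34°  [same arc ZK]
2. ∠SXU = 76°  [vertical angles at X]
3. ∠KZU = 34°  [△ZKU]
4. ∠KSU = 34°  [same arc KU]
5. ∠SUZ = 70°  [△UXS]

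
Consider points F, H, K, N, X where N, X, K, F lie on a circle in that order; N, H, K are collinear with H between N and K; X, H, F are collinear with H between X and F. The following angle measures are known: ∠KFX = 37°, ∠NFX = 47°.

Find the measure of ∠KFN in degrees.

1. ∠KNX = 37°  [same arc XK]
2. ∠NKX = 47°  [same arc NX]
3. ∠KXN = 96°  [△NXK]
4. ∠KFN = 84°  [cyclic NXKF, opposite ∠X+∠F]

∠KFN = 84°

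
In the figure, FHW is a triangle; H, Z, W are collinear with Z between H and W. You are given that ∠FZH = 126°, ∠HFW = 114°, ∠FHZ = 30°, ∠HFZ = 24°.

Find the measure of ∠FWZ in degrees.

∠FWZ = 36°

1. ∠FHW = 30°  [Z on ray HW]
2. ∠FWH = 36°  [△FHW]
3. ∠FWZ = 36°  [Z on ray WH]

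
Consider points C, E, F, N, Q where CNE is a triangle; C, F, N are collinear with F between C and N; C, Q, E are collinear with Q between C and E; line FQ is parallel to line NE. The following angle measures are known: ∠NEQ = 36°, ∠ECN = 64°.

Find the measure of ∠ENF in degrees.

∠ENF = 80°

1. ∠CEN = 36°  [Q on ray EC]
2. ∠CNE = 80°  [△CNE]
3. ∠ENF = 80°  [F on ray NC]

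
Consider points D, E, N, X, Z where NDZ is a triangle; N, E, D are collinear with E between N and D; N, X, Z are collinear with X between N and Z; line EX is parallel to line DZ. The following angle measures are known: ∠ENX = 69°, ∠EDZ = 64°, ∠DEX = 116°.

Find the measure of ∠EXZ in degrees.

∠EXZ = 133°

1. ∠NEX = 64°  [linear pair at E on ND]
2. ∠EXN = 47°  [△NEX]
3. ∠EXZ = 133°  [linear pair at X on NZ]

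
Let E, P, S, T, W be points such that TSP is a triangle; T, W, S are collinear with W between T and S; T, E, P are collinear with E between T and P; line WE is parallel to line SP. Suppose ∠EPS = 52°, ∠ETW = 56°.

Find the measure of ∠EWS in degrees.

∠EWS = 108°

1. ∠SPT = 52°  [E on ray PT]
2. ∠PTS = 56°  [W on TS, E on TP]
3. ∠PST = 72°  [△TSP]
4. ∠EWT = 72°  [WE∥SP, corresponding at W]
5. ∠EWS = 108°  [linear pair at W on TS]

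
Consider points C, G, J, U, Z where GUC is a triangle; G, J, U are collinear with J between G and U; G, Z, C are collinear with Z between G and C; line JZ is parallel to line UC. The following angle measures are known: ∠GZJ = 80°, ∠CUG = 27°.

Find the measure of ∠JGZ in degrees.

1. ∠GCU = 80°  [JZ∥UC, corresponding at Z]
2. ∠CGU = 73°  [△GUC]
3. ∠JGZ = 73°  [J on GU, Z on GC]

∠JGZ = 73°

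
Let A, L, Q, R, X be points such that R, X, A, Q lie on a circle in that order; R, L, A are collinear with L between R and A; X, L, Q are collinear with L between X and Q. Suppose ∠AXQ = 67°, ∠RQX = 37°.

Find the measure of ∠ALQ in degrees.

∠ALQ = 104°

1. ∠ARQ = 67°  [same arc AQ]
2. ∠QLR = 76°  [△RLQ]
3. ∠ALQ = 104°  [linear pair at L on RA]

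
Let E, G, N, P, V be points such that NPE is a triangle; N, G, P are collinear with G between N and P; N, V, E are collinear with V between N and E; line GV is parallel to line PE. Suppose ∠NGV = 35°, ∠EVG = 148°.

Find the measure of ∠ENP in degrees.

∠ENP = 113°

1. ∠GVN = 32°  [linear pair at V on NE]
2. ∠GNV = 113°  [△NGV]
3. ∠ENP = 113°  [G on NP, V on NE]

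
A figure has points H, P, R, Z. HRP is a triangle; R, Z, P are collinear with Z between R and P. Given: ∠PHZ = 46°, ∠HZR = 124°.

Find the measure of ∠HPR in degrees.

∠HPR = 78°

1. ∠HZP = 56°  [linear pair at Z on RP]
2. ∠HPZ = 78°  [△HZP]
3. ∠HPR = 78°  [Z on ray PR]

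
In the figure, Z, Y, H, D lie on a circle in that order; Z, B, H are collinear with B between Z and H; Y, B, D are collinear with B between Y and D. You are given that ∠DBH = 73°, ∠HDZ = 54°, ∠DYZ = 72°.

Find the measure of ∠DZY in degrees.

1. ∠YBZ = 73°  [vertical angles at B]
2. ∠HYZ = 126°  [cyclic ZYHD, opposite ∠Y+∠D]
3. ∠HZY = 35°  [△ZBY]
4. ∠YHZ = 19°  [△ZYH]
5. ∠YDZ = 19°  [same arc ZY]
6. ∠DZY = 89°  [△ZYD]

∠DZY = 89°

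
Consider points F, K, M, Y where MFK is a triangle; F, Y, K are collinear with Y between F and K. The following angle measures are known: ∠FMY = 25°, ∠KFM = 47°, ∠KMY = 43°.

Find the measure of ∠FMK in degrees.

1. ∠MFY = 47°  [Y on ray FK]
2. ∠FYM = 108°  [△MFY]
3. ∠KYM = 72°  [linear pair at Y on FK]
4. ∠MKY = 65°  [△MYK]
5. ∠FKM = 65°  [Y on ray KF]
6. ∠FMK = 68°  [△MFK]

∠FMK = 68°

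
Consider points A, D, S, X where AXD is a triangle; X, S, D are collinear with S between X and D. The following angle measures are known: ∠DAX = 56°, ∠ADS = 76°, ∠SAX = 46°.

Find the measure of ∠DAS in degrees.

∠DAS = 10°

1. ∠ADX = 76°  [S on ray DX]
2. ∠AXD = 48°  [△AXD]
3. ∠AXS = 48°  [S on ray XD]
4. ∠ASX = 86°  [△AXS]
5. ∠ASD = 94°  [linear pair at S on XD]
6. ∠DAS = 10°  [△ASD]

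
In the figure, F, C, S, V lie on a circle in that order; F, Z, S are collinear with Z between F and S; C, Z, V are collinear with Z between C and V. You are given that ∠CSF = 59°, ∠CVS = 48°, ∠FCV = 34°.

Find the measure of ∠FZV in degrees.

∠FZV = 82°

1. ∠FSV = 34°  [same arc FV]
2. ∠SZV = 98°  [△SZV]
3. ∠FZV = 82°  [linear pair at Z on FS]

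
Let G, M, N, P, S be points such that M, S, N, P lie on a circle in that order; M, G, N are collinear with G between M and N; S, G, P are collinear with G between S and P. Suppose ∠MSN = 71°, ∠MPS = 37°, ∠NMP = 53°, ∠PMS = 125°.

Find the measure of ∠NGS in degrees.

1. ∠MNS = 37°  [same arc MS]
2. ∠NSP = 53°  [same arc NP]
3. ∠NGS = 90°  [△SGN]

∠NGS = 90°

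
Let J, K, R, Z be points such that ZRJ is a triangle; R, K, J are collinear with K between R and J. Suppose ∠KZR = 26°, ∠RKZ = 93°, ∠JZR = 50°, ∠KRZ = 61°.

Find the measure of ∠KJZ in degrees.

1. ∠JRZ = 61°  [K on ray RJ]
2. ∠RJZ = 69°  [△ZRJ]
3. ∠KJZ = 69°  [K on ray JR]

∠KJZ = 69°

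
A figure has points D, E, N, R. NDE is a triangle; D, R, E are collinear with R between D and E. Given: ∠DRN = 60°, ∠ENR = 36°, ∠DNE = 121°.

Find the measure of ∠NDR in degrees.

1. ∠ERN = 120°  [linear pair at R on DE]
2. ∠NER = 24°  [△NRE]
3. ∠DEN = 24°  [R on ray ED]
4. ∠EDN = 35°  [△NDE]
5. ∠NDR = 35°  [R on ray DE]

∠NDR = 35°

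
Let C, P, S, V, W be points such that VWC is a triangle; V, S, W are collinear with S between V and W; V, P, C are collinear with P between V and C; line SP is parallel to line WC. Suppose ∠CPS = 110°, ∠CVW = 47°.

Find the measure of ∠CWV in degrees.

∠CWV = 63°

1. ∠SPV = 70°  [linear pair at P on VC]
2. ∠PVS = 47°  [S on VW, P on VC]
3. ∠PSV = 63°  [△VSP]
4. ∠CWV = 63°  [SP∥WC, corresponding at S]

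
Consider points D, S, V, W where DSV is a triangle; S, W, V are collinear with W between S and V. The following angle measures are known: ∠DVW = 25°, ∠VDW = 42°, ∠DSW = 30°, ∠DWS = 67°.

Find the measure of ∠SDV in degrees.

∠SDV = 125°

1. ∠DVS = 25°  [W on ray VS]
2. ∠DSV = 30°  [W on ray SV]
3. ∠SDV = 125°  [△DSV]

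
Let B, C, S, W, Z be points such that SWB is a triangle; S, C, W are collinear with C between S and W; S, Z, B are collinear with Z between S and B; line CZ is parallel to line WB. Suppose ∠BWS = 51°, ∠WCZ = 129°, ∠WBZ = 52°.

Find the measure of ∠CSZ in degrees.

1. ∠SBW = 52°  [Z on ray BS]
2. ∠BSW = 77°  [△SWB]
3. ∠CSZ = 77°  [C on SW, Z on SB]

∠CSZ = 77°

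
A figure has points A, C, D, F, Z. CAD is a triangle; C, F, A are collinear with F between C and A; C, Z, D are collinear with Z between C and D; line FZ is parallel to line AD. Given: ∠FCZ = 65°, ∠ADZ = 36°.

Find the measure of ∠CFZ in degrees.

1. ∠ACD = 65°  [F on CA, Z on CD]
2. ∠ADC = 36°  [Z on ray DC]
3. ∠CAD = 79°  [△CAD]
4. ∠CFZ = 79°  [FZ∥AD, corresponding at F]

∠CFZ = 79°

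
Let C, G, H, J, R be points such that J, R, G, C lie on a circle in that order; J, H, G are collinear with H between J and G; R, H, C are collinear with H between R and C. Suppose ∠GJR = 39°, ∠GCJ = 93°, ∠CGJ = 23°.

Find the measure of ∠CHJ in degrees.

∠CHJ = 62°

1. ∠GCR = 39°  [same arc RG]
2. ∠CHG = 118°  [△GHC]
3. ∠CHJ = 62°  [linear pair at H on JG]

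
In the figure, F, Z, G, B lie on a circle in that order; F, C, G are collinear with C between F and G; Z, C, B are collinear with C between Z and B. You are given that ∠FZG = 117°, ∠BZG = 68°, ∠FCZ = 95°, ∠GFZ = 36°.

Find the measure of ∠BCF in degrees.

1. ∠FGZ = 27°  [△FZG]
2. ∠BFG = 68°  [same arc GB]
3. ∠FBZ = 27°  [same arc FZ]
4. ∠BCF = 85°  [△FCB]

∠BCF = 85°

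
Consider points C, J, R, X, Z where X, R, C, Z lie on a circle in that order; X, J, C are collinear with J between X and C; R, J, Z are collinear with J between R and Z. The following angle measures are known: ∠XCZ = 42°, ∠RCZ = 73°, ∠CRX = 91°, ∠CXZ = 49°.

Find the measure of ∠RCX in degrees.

1. ∠XRZ = 42°  [same arc XZ]
2. ∠RXZ = 107°  [cyclic XRCZ, opposite ∠X+∠C]
3. ∠RZX = 31°  [△XRZ]
4. ∠RCX = 31°  [same arc XR]

∠RCX = 31°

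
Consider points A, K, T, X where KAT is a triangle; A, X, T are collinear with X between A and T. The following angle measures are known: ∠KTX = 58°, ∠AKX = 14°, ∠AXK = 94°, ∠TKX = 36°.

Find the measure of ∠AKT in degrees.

∠AKT = 50°

1. ∠ATK = 58°  [X on ray TA]
2. ∠KAX = 72°  [△KAX]
3. ∠KAT = 72°  [X on ray AT]
4. ∠AKT = 50°  [△KAT]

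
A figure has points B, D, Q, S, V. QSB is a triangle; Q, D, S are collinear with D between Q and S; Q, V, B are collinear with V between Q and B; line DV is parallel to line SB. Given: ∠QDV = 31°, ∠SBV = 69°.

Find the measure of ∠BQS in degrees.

1. ∠BSQ = 31°  [DV∥SB, corresponding at D]
2. ∠QBS = 69°  [V on ray BQ]
3. ∠BQS = 80°  [△QSB]

∠BQS = 80°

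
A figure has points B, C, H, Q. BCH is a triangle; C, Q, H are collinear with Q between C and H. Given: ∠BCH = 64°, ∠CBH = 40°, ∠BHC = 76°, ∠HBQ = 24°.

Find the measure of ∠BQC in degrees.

∠BQC = 100°

1. ∠BHQ = 76°  [Q on ray HC]
2. ∠BQH = 80°  [△BQH]
3. ∠BQC = 100°  [linear pair at Q on CH]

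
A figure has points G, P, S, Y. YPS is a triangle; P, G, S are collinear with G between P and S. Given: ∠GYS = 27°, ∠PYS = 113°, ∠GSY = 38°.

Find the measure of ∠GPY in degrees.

∠GPY = 29°

1. ∠PSY = 38°  [G on ray SP]
2. ∠SPY = 29°  [△YPS]
3. ∠GPY = 29°  [G on ray PS]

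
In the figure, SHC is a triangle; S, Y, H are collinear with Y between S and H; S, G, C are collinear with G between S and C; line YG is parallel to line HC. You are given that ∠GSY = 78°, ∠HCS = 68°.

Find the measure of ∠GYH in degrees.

1. ∠CSH = 78°  [Y on SH, G on SC]
2. ∠CHS = 34°  [△SHC]
3. ∠GYS = 34°  [YG∥HC, corresponding at Y]
4. ∠GYH = 146°  [linear pair at Y on SH]

∠GYH = 146°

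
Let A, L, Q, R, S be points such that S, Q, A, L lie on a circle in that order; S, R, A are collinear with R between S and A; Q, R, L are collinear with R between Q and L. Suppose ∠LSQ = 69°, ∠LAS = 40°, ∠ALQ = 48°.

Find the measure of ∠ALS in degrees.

1. ∠LAQ = 111°  [cyclic SQAL, opposite ∠S+∠A]
2. ∠AQL = 21°  [△QAL]
3. ∠ASL = 21°  [same arc AL]
4. ∠ALS = 119°  [△SAL]

∠ALS = 119°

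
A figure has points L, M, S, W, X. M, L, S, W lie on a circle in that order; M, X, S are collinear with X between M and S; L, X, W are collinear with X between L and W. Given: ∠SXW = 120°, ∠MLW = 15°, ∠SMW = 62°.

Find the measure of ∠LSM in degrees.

∠LSM = 58°

1. ∠LXM = 120°  [vertical angles at X]
2. ∠SLW = 62°  [same arc SW]
3. ∠LXS = 60°  [linear pair at X on MS]
4. ∠LSM = 58°  [△LXS]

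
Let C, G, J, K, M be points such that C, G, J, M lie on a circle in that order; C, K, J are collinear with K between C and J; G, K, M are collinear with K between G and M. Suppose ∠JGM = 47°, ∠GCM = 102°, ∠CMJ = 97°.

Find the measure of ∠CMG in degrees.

∠CMG = 42°

1. ∠JCM = 47°  [same arc JM]
2. ∠CJM = 36°  [△CJM]
3. ∠CGM = 36°  [same arc CM]
4. ∠CMG = 42°  [△CGM]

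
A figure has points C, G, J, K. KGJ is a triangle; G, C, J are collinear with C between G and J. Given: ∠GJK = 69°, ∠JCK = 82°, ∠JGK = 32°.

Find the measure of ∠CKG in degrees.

∠CKG = 50°

1. ∠GCK = 98°  [linear pair at C on GJ]
2. ∠CGK = 32°  [C on ray GJ]
3. ∠CKG = 50°  [△KGC]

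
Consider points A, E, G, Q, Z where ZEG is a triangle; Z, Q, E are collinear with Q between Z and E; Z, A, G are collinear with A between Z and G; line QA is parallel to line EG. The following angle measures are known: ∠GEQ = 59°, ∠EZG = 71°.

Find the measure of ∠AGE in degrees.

∠AGE = 50°

1. ∠GEZ = 59°  [Q on ray EZ]
2. ∠EGZ = 50°  [△ZEG]
3. ∠AGE = 50°  [A on ray GZ]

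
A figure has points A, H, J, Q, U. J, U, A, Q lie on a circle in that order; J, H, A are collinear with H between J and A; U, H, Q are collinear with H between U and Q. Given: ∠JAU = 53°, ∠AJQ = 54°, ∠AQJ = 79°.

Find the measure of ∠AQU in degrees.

1. ∠JQU = 53°  [same arc JU]
2. ∠JAQ = 47°  [△JAQ]
3. ∠JHQ = 73°  [△JHQ]
4. ∠AHQ = 107°  [linear pair at H on JA]
5. ∠AQU = 26°  [△AHQ]

∠AQU = 26°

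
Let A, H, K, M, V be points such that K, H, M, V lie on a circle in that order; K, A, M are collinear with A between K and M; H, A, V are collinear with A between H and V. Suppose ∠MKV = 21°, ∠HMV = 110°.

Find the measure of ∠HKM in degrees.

∠HKM = 49°

1. ∠MHV = 21°  [same arc MV]
2. ∠HVM = 49°  [△HMV]
3. ∠HKM = 49°  [same arc HM]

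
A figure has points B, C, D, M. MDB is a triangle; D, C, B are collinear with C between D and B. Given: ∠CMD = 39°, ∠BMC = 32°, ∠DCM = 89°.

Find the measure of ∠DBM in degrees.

1. ∠BCM = 91°  [linear pair at C on DB]
2. ∠CBM = 57°  [△MCB]
3. ∠DBM = 57°  [C on ray BD]

∠DBM = 57°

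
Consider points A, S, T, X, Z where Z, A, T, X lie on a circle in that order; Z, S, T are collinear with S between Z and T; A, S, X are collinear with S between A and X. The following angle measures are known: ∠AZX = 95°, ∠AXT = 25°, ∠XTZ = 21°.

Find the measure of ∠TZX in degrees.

∠TZX = 70°

1. ∠ATX = 85°  [cyclic ZATX, opposite ∠Z+∠T]
2. ∠TAX = 70°  [△ATX]
3. ∠TZX = 70°  [same arc TX]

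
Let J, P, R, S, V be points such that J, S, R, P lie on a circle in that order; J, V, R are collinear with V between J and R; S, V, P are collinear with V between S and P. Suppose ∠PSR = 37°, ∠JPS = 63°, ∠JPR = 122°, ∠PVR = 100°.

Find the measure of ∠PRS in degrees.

∠PRS = 84°

1. ∠PJR = 37°  [same arc RP]
2. ∠JRP = 21°  [△JRP]
3. ∠RPS = 59°  [△RVP]
4. ∠PRS = 84°  [△SRP]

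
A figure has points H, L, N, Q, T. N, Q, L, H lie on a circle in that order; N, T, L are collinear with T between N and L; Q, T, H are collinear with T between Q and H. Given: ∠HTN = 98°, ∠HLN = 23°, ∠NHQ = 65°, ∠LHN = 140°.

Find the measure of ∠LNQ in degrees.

1. ∠LTQ = 98°  [vertical angles at T]
2. ∠HQN = 23°  [same arc NH]
3. ∠NTQ = 82°  [linear pair at T on NL]
4. ∠LNQ = 75°  [△NTQ]

∠LNQ = 75°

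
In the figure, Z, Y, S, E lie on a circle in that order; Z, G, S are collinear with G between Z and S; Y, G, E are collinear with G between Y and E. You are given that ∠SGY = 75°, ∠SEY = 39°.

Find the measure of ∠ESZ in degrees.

∠ESZ = 36°

1. ∠EGZ = 75°  [vertical angles at G]
2. ∠EGS = 105°  [linear pair at G on ZS]
3. ∠ESZ = 36°  [△SGE]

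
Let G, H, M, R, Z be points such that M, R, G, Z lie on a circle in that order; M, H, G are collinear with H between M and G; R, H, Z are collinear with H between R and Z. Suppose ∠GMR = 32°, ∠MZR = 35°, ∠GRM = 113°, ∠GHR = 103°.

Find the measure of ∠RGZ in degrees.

1. ∠GZR = 32°  [same arc RG]
2. ∠MGR = 35°  [△MRG]
3. ∠GRZ = 42°  [△RHG]
4. ∠RGZ = 106°  [△RGZ]

∠RGZ = 106°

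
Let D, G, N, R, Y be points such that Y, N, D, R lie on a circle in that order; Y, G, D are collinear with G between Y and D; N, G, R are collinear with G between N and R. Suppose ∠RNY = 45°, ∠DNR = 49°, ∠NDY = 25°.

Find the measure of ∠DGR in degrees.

1. ∠DYR = 49°  [same arc DR]
2. ∠NRY = 25°  [same arc YN]
3. ∠RGY = 106°  [△YGR]
4. ∠DGR = 74°  [linear pair at G on YD]

∠DGR = 74°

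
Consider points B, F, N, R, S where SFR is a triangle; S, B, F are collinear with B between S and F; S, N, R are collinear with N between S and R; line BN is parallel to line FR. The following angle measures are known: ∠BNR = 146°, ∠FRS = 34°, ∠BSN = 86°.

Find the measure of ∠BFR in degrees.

1. ∠BNS = 34°  [linear pair at N on SR]
2. ∠NBS = 60°  [△SBN]
3. ∠FBN = 120°  [linear pair at B on SF]
4. ∠BFR = 60°  [BN∥FR, co-interior at F–B]

∠BFR = 60°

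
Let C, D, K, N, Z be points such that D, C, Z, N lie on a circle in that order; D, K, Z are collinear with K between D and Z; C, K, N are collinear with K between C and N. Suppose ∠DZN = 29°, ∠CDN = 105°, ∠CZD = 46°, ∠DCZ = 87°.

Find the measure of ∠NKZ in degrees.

1. ∠DCN = 29°  [same arc DN]
2. ∠CDZ = 47°  [△DCZ]
3. ∠CKD = 104°  [△DKC]
4. ∠NKZ = 104°  [vertical angles at K]

∠NKZ = 104°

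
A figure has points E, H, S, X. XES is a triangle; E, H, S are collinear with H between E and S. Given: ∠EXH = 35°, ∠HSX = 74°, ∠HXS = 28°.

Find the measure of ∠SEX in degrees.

1. ∠SHX = 78°  [△XHS]
2. ∠EHX = 102°  [linear pair at H on ES]
3. ∠HEX = 43°  [△XEH]
4. ∠SEX = 43°  [H on ray ES]

∠SEX = 43°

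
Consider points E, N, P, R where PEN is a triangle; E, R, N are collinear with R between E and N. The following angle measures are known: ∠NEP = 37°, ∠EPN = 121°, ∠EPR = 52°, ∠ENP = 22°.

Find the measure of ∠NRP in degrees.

∠NRP = 89°

1. ∠PER = 37°  [R on ray EN]
2. ∠ERP = 91°  [△PER]
3. ∠NRP = 89°  [linear pair at R on EN]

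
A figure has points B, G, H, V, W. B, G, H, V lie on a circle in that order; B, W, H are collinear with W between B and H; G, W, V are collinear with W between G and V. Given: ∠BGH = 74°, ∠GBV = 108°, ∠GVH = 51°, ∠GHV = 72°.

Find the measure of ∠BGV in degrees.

∠BGV = 17°

1. ∠GBH = 51°  [same arc GH]
2. ∠BHG = 55°  [△BGH]
3. ∠BVG = 55°  [same arc BG]
4. ∠BGV = 17°  [△BGV]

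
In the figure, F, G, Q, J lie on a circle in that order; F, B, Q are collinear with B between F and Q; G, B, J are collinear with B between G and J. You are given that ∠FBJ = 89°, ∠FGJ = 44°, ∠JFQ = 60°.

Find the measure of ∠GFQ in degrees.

∠GFQ = 45°

1. ∠GBQ = 89°  [vertical angles at B]
2. ∠FBG = 91°  [linear pair at B on FQ]
3. ∠GFQ = 45°  [△FBG]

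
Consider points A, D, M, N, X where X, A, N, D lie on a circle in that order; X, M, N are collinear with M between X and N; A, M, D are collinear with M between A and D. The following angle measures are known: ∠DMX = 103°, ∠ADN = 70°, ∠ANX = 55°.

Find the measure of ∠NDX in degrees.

1. ∠AXN = 70°  [same arc AN]
2. ∠NAX = 55°  [△XAN]
3. ∠NDX = 125°  [cyclic XAND, opposite ∠A+∠D]

∠NDX = 125°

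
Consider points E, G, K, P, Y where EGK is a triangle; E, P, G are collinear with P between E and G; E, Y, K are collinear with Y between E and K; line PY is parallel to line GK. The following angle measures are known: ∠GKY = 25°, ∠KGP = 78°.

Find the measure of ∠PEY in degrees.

1. ∠EKG = 25°  [Y on ray KE]
2. ∠EGK = 78°  [P on ray GE]
3. ∠GEK = 77°  [△EGK]
4. ∠PEY = 77°  [P on EG, Y on EK]

∠PEY = 77°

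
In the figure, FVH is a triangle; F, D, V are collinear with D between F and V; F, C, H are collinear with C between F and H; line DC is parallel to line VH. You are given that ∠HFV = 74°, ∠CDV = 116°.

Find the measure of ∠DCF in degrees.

1. ∠CFD = 74°  [D on FV, C on FH]
2. ∠CDF = 64°  [linear pair at D on FV]
3. ∠DCF = 42°  [△FDC]

∠DCF = 42°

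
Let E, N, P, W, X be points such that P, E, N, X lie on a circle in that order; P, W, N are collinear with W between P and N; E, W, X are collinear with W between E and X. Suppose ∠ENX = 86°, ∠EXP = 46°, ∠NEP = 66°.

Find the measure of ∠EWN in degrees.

∠EWN = 108°

1. ∠EPX = 94°  [cyclic PENX, opposite ∠P+∠N]
2. ∠ENP = 46°  [same arc PE]
3. ∠PEX = 40°  [△PEX]
4. ∠EPN = 68°  [△PEN]
5. ∠EWP = 72°  [△PWE]
6. ∠EWN = 108°  [linear pair at W on PN]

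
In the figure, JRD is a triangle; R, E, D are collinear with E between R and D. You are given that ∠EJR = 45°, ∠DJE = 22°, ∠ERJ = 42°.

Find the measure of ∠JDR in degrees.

∠JDR = 71°

1. ∠JER = 93°  [△JRE]
2. ∠DEJ = 87°  [linear pair at E on RD]
3. ∠EDJ = 71°  [△JED]
4. ∠JDR = 71°  [E on ray DR]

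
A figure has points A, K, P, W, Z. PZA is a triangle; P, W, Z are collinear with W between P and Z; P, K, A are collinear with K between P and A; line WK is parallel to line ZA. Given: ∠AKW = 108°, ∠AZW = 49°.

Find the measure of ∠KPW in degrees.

∠KPW = 59°

1. ∠PKW = 72°  [linear pair at K on PA]
2. ∠AZP = 49°  [W on ray ZP]
3. ∠PAZ = 72°  [WK∥ZA, corresponding at K]
4. ∠APZ = 59°  [△PZA]
5. ∠KPW = 59°  [W on PZ, K on PA]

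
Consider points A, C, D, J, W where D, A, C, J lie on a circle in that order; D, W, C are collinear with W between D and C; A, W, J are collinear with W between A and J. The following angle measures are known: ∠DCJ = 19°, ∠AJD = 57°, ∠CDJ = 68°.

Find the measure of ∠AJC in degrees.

∠AJC = 36°

1. ∠DAJ = 19°  [same arc DJ]
2. ∠ADJ = 104°  [△DAJ]
3. ∠CAJ = 68°  [same arc CJ]
4. ∠ACJ = 76°  [cyclic DACJ, opposite ∠D+∠C]
5. ∠AJC = 36°  [△ACJ]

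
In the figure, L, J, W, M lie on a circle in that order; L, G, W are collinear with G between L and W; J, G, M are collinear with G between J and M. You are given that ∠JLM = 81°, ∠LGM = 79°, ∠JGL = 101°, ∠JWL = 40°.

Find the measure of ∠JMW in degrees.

∠JMW = 20°

1. ∠JWM = 99°  [cyclic LJWM, opposite ∠L+∠W]
2. ∠JGW = 79°  [vertical angles at G]
3. ∠MJW = 61°  [△JGW]
4. ∠JMW = 20°  [△JWM]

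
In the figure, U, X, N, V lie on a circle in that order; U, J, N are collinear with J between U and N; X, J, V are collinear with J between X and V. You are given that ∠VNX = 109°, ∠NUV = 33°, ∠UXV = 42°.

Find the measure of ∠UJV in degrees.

∠UJV = 80°

1. ∠VUX = 71°  [cyclic UXNV, opposite ∠U+∠N]
2. ∠UVX = 67°  [△UXV]
3. ∠UJV = 80°  [△UJV]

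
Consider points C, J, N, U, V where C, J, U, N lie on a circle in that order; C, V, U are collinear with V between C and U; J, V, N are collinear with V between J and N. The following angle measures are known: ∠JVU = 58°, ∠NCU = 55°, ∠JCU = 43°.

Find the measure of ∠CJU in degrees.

1. ∠NJU = 55°  [same arc UN]
2. ∠CUJ = 67°  [△JVU]
3. ∠CJU = 70°  [△CJU]

∠CJU = 70°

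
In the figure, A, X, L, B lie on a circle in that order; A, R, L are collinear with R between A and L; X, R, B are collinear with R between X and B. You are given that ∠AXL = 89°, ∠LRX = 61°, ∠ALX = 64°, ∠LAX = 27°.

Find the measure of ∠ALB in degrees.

∠ALB = 34°

1. ∠ARB = 61°  [vertical angles at R]
2. ∠LBX = 27°  [same arc XL]
3. ∠BRL = 119°  [linear pair at R on AL]
4. ∠ALB = 34°  [△LRB]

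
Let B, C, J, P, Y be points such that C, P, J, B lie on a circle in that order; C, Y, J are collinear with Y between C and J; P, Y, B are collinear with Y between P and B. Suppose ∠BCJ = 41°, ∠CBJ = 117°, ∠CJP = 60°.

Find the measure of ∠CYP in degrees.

1. ∠BJC = 22°  [△CJB]
2. ∠CPJ = 63°  [cyclic CPJB, opposite ∠P+∠B]
3. ∠JCP = 57°  [△CPJ]
4. ∠BPC = 22°  [same arc CB]
5. ∠CYP = 101°  [△CYP]

∠CYP = 101°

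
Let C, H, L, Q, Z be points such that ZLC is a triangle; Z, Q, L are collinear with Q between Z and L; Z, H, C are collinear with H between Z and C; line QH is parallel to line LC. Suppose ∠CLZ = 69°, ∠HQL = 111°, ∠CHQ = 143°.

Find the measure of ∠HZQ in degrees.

∠HZQ = 74°

1. ∠HQZ = 69°  [QH∥LC, corresponding at Q]
2. ∠QHZ = 37°  [linear pair at H on ZC]
3. ∠HZQ = 74°  [△ZQH]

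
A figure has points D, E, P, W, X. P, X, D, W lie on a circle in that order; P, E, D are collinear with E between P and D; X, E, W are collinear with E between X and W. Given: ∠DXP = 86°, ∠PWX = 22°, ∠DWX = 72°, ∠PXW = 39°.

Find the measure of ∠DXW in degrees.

1. ∠DWP = 94°  [cyclic PXDW, opposite ∠X+∠W]
2. ∠PDW = 39°  [same arc PW]
3. ∠DPW = 47°  [△PDW]
4. ∠DXW = 47°  [same arc DW]

∠DXW = 47°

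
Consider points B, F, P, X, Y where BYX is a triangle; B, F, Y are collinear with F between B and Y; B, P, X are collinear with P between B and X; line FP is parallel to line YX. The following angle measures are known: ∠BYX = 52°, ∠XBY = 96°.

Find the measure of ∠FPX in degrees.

∠FPX = 148°

1. ∠BXY = 32°  [△BYX]
2. ∠BPF = 32°  [FP∥YX, corresponding at P]
3. ∠FPX = 148°  [linear pair at P on BX]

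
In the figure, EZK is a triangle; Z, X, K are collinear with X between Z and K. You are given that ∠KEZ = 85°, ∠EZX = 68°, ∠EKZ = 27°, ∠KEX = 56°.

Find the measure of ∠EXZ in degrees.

∠EXZ = 83°

1. ∠EKX = 27°  [X on ray KZ]
2. ∠EXK = 97°  [△EXK]
3. ∠EXZ = 83°  [linear pair at X on ZK]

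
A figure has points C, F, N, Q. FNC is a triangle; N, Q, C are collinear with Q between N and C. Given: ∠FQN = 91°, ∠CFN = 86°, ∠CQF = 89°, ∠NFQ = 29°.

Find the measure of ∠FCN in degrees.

1. ∠FNQ = 60°  [△FNQ]
2. ∠CNF = 60°  [Q on ray NC]
3. ∠FCN = 34°  [△FNC]

∠FCN = 34°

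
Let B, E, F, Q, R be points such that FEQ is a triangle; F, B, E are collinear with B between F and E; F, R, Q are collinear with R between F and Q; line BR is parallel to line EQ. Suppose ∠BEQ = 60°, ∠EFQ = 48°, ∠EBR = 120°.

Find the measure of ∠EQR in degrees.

1. ∠FEQ = 60°  [B on ray EF]
2. ∠EQF = 72°  [△FEQ]
3. ∠EQR = 72°  [R on ray QF]

∠EQR = 72°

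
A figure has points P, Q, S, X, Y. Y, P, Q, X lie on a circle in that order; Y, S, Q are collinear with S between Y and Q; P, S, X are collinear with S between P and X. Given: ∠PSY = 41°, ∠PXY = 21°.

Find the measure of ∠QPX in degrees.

∠QPX = 20°

1. ∠PSQ = 139°  [linear pair at S on YQ]
2. ∠PQY = 21°  [same arc YP]
3. ∠QPX = 20°  [△PSQ]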